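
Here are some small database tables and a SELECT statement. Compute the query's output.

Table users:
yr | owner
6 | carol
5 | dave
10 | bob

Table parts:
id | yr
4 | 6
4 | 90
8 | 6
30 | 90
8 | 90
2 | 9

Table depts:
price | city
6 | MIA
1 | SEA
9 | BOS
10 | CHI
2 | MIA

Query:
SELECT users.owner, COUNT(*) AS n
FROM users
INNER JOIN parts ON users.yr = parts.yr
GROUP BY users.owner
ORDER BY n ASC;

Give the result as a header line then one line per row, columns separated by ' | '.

After JOIN parts (2 rows):
users.yr | users.owner | parts.id | parts.yr
6 | carol | 4 | 6
6 | carol | 8 | 6
After GROUP BY (1 rows):
users.owner | n
carol | 2
After ORDER BY (1 rows):
users.owner | n
carol | 2

== RESULT ==
users.owner | n
carol | 2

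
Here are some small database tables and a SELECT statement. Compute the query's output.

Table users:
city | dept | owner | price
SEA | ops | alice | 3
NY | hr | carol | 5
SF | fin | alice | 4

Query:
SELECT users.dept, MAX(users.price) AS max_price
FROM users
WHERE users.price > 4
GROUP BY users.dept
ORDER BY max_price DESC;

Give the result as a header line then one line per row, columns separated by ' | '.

After WHERE (1 rows):
users.city | users.dept | users.owner | users.price
NY | hr | carol | 5
After GROUP BY (1 rows):
users.dept | max_price
hr | 5
After ORDER BY (1 rows):
users.dept | max_price
hr | 5

== RESULT ==
users.dept | max_price
hr | 5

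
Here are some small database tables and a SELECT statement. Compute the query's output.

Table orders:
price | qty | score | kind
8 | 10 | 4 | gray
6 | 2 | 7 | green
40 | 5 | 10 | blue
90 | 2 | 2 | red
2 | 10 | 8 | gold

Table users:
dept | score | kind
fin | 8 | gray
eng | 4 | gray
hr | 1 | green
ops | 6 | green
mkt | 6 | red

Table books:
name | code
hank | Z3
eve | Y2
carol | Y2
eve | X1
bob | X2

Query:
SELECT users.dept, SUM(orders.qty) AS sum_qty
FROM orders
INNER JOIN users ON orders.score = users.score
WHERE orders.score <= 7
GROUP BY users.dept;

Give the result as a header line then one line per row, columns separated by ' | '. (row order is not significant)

== RESULT ==
users.dept | sum_qty
eng | 10

Derivation:
After JOIN users (2 rows):
orders.price | orders.qty | orders.score | orders.kind | users.dept | users.score | users.kind
8 | 10 | 4 | gray | eng | 4 | gray
2 | 10 | 8 | gold | fin | 8 | gray
After WHERE (1 rows):
orders.price | orders.qty | orders.score | orders.kind | users.dept | users.score | users.kind
8 | 10 | 4 | gray | eng | 4 | gray
After GROUP BY (1 rows):
users.dept | sum_qty
eng | 10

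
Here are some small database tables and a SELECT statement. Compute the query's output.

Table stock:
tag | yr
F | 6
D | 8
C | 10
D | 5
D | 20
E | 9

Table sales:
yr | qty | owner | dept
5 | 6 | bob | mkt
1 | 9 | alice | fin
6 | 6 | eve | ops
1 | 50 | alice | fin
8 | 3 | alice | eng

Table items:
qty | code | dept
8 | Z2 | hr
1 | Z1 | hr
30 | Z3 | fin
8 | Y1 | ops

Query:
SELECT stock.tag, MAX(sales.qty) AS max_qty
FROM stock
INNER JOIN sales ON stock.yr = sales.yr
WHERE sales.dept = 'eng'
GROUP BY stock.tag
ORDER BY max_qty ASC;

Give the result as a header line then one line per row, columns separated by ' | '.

After JOIN sales (3 rows):
stock.tag | stock.yr | sales.yr | sales.qty | sales.owner | sales.dept
F | 6 | 6 | 6 | eve | ops
D | 8 | 8 | 3 | alice | eng
D | 5 | 5 | 6 | bob | mkt
After WHERE (1 rows):
stock.tag | stock.yr | sales.yr | sales.qty | sales.owner | sales.dept
D | 8 | 8 | 3 | alice | eng
After GROUP BY (1 rows):
stock.tag | max_qty
D | 3
After ORDER BY (1 rows):
stock.tag | max_qty
D | 3

== RESULT ==
stock.tag | max_qty
D | 3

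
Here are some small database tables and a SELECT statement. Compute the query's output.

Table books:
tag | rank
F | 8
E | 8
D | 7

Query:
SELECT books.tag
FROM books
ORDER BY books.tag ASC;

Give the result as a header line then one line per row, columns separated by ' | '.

== RESULT ==
books.tag
D
E
F

Derivation:
After SELECT (3 rows):
books.tag
F
E
D
After ORDER BY (3 rows):
books.tag
D
E
F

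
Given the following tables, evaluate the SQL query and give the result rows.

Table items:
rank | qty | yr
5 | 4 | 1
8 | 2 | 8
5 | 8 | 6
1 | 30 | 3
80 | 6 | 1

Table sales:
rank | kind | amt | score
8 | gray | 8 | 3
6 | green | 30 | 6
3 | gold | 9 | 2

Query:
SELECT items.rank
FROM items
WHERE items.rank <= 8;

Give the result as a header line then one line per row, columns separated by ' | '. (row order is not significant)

== RESULT ==
items.rank
5
8
5
1

Derivation:
After WHERE (4 rows):
items.rank | items.qty | items.yr
5 | 4 | 1
8 | 2 | 8
5 | 8 | 6
1 | 30 | 3
After SELECT (4 rows):
items.rank
5
8
5
1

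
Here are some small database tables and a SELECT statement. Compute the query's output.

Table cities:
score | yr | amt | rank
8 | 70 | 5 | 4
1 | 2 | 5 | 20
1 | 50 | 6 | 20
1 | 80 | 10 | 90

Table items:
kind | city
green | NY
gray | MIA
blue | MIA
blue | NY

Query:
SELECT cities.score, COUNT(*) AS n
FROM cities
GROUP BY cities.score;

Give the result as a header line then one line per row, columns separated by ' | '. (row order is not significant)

== RESULT ==
cities.score | n
8 | 1
1 | 3

Derivation:
After GROUP BY (2 rows):
cities.score | n
8 | 1
1 | 3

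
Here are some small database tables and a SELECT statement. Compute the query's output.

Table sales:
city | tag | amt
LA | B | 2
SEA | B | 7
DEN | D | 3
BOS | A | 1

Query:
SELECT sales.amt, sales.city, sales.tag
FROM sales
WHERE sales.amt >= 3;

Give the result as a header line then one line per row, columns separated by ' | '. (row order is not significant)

After WHERE (2 rows):
sales.city | sales.tag | sales.amt
SEA | B | 7
DEN | D | 3
After SELECT (2 rows):
sales.amt | sales.city | sales.tag
7 | SEA | B
3 | DEN | D

== RESULT ==
sales.amt | sales.city | sales.tag
7 | SEA | B
3 | DEN | D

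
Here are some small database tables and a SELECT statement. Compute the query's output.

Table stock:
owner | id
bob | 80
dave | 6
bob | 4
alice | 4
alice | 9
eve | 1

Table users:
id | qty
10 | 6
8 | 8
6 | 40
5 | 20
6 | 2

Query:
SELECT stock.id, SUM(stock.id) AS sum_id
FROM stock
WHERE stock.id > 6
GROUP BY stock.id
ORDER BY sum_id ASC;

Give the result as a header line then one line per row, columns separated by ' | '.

After WHERE (2 rows):
stock.owner | stock.id
bob | 80
alice | 9
After GROUP BY (2 rows):
stock.id | sum_id
80 | 80
9 | 9
After ORDER BY (2 rows):
stock.id | sum_id
9 | 9
80 | 80

== RESULT ==
stock.id | sum_id
9 | 9
80 | 80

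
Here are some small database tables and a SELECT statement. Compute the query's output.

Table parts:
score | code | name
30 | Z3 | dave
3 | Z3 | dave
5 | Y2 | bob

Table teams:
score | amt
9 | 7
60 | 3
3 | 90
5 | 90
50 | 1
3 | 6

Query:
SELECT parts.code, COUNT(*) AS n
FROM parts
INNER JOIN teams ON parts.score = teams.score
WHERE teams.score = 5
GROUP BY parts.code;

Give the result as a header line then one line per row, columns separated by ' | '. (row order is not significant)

After JOIN teams (3 rows):
parts.score | parts.code | parts.name | teams.score | teams.amt
3 | Z3 | dave | 3 | 90
3 | Z3 | dave | 3 | 6
5 | Y2 | bob | 5 | 90
After WHERE (1 rows):
parts.score | parts.code | parts.name | teams.score | teams.amt
5 | Y2 | bob | 5 | 90
After GROUP BY (1 rows):
parts.code | n
Y2 | 1

== RESULT ==
parts.code | n
Y2 | 1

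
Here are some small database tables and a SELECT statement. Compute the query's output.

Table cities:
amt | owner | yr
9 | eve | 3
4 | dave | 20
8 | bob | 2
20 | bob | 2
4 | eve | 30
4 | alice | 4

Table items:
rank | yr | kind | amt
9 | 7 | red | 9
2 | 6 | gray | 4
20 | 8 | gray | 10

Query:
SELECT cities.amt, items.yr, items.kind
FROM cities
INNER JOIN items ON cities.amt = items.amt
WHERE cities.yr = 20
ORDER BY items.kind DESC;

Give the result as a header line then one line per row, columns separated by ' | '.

== RESULT ==
cities.amt | items.yr | items.kind
4 | 6 | gray

Derivation:
After JOIN items (4 rows):
cities.amt | cities.owner | cities.yr | items.rank | items.yr | items.kind | items.amt
9 | eve | 3 | 9 | 7 | red | 9
4 | dave | 20 | 2 | 6 | gray | 4
4 | eve | 30 | 2 | 6 | gray | 4
4 | alice | 4 | 2 | 6 | gray | 4
After WHERE (1 rows):
cities.amt | cities.owner | cities.yr | items.rank | items.yr | items.kind | items.amt
4 | dave | 20 | 2 | 6 | gray | 4
After SELECT (1 rows):
cities.amt | items.yr | items.kind
4 | 6 | gray
After ORDER BY (1 rows):
cities.amt | items.yr | items.kind
4 | 6 | gray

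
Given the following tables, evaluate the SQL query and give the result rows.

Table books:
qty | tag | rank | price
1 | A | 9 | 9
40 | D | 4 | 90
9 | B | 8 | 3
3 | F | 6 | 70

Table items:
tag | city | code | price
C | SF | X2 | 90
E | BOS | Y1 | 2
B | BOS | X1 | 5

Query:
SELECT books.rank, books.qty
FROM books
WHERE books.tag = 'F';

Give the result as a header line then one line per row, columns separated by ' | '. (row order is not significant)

== RESULT ==
books.rank | books.qty
6 | 3

Derivation:
After WHERE (1 rows):
books.qty | books.tag | books.rank | books.price
3 | F | 6 | 70
After SELECT (1 rows):
books.rank | books.qty
6 | 3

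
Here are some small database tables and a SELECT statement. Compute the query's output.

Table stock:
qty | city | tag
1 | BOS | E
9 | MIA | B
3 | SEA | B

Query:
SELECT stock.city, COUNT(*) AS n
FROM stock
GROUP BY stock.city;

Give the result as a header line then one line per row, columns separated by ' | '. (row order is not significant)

After GROUP BY (3 rows):
stock.city | n
BOS | 1
MIA | 1
SEA | 1

== RESULT ==
stock.city | n
BOS | 1
MIA | 1
SEA | 1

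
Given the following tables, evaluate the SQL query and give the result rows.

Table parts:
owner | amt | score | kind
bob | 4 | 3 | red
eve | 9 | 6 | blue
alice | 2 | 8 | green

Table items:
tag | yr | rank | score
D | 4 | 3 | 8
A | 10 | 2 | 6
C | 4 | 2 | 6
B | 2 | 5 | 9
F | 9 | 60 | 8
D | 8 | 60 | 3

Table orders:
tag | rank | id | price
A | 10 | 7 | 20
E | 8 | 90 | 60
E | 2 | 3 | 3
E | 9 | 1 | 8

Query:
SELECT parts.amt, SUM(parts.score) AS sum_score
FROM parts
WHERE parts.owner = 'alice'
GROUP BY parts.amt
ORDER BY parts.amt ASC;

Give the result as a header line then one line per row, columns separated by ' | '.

After WHERE (1 rows):
parts.owner | parts.amt | parts.score | parts.kind
alice | 2 | 8 | green
After GROUP BY (1 rows):
parts.amt | sum_score
2 | 8
After ORDER BY (1 rows):
parts.amt | sum_score
2 | 8

== RESULT ==
parts.amt | sum_score
2 | 8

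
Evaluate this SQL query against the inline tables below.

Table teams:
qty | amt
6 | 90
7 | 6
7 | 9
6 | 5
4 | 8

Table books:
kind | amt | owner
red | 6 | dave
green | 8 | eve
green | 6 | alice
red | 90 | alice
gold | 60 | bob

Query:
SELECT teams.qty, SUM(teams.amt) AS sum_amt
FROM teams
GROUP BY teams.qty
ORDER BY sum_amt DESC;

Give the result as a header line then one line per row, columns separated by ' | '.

== RESULT ==
teams.qty | sum_amt
6 | 95
7 | 15
4 | 8

Derivation:
After GROUP BY (3 rows):
teams.qty | sum_amt
6 | 95
7 | 15
4 | 8
After ORDER BY (3 rows):
teams.qty | sum_amt
6 | 95
7 | 15
4 | 8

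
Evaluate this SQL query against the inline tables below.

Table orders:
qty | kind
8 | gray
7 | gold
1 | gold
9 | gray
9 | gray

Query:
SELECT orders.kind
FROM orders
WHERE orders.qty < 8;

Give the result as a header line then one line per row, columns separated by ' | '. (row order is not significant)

== RESULT ==
orders.kind
gold
gold

Derivation:
After WHERE (2 rows):
orders.qty | orders.kind
7 | gold
1 | gold
After SELECT (2 rows):
orders.kind
gold
gold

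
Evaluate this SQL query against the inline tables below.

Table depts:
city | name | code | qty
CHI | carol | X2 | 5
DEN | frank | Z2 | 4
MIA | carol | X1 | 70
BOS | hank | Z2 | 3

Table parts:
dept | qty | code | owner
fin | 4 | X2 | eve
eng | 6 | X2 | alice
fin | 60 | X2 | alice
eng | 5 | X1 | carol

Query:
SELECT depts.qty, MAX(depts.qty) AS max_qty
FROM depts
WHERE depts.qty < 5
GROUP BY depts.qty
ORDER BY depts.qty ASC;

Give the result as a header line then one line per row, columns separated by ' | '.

== RESULT ==
depts.qty | max_qty
3 | 3
4 | 4

Derivation:
After WHERE (2 rows):
depts.city | depts.name | depts.code | depts.qty
DEN | frank | Z2 | 4
BOS | hank | Z2 | 3
After GROUP BY (2 rows):
depts.qty | max_qty
4 | 4
3 | 3
After ORDER BY (2 rows):
depts.qty | max_qty
3 | 3
4 | 4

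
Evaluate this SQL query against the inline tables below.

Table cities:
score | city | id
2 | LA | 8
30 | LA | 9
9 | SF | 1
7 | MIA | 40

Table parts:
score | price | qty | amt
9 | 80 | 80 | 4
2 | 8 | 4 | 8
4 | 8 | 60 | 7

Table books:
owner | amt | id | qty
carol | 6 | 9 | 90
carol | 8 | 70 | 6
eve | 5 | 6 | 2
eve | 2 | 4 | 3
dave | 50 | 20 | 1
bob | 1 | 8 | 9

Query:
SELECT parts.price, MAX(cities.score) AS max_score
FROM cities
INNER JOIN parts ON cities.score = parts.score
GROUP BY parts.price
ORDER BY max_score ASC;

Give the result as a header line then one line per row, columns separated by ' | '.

After JOIN parts (2 rows):
cities.score | cities.city | cities.id | parts.score | parts.price | parts.qty | parts.amt
2 | LA | 8 | 2 | 8 | 4 | 8
9 | SF | 1 | 9 | 80 | 80 | 4
After GROUP BY (2 rows):
parts.price | max_score
8 | 2
80 | 9
After ORDER BY (2 rows):
parts.price | max_score
8 | 2
80 | 9

== RESULT ==
parts.price | max_score
8 | 2
80 | 9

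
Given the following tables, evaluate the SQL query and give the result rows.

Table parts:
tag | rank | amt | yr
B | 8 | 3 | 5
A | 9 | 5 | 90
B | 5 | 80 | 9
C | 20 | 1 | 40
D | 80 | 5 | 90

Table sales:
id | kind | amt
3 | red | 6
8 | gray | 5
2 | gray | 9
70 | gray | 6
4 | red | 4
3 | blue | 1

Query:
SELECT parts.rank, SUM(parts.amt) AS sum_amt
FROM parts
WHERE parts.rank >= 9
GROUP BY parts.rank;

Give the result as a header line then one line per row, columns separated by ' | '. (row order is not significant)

== RESULT ==
parts.rank | sum_amt
9 | 5
20 | 1
80 | 5

Derivation:
After WHERE (3 rows):
parts.tag | parts.rank | parts.amt | parts.yr
A | 9 | 5 | 90
C | 20 | 1 | 40
D | 80 | 5 | 90
After GROUP BY (3 rows):
parts.rank | sum_amt
9 | 5
20 | 1
80 | 5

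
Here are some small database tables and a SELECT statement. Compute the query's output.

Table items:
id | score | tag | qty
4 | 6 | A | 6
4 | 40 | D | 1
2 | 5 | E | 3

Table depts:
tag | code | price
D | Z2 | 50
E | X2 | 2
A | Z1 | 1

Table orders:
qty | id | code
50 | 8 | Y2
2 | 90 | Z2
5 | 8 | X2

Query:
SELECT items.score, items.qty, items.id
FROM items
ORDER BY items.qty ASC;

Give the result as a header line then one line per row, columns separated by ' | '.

== RESULT ==
items.score | items.qty | items.id
40 | 1 | 4
5 | 3 | 2
6 | 6 | 4

Derivation:
After SELECT (3 rows):
items.score | items.qty | items.id
6 | 6 | 4
40 | 1 | 4
5 | 3 | 2
After ORDER BY (3 rows):
items.score | items.qty | items.id
40 | 1 | 4
5 | 3 | 2
6 | 6 | 4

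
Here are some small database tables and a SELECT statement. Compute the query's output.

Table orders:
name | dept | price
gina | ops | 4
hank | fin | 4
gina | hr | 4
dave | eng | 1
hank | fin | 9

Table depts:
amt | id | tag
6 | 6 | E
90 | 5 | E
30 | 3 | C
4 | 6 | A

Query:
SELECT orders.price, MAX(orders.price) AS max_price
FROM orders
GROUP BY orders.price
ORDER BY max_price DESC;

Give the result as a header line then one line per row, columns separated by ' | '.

After GROUP BY (3 rows):
orders.price | max_price
4 | 4
1 | 1
9 | 9
After ORDER BY (3 rows):
orders.price | max_price
9 | 9
4 | 4
1 | 1

== RESULT ==
orders.price | max_price
9 | 9
4 | 4
1 | 1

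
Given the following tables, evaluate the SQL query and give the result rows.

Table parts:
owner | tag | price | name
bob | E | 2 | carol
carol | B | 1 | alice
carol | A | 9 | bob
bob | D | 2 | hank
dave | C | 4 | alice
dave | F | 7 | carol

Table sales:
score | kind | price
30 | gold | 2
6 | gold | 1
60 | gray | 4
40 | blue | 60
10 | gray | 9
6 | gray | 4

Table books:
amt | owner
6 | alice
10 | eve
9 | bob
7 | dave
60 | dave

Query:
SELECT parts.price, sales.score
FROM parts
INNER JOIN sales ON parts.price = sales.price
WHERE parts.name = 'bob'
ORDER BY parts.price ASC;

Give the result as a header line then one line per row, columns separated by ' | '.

After JOIN sales (6 rows):
parts.owner | parts.tag | parts.price | parts.name | sales.score | sales.kind | sales.price
bob | E | 2 | carol | 30 | gold | 2
carol | B | 1 | alice | 6 | gold | 1
carol | A | 9 | bob | 10 | gray | 9
bob | D | 2 | hank | 30 | gold | 2
dave | C | 4 | alice | 60 | gray | 4
dave | C | 4 | alice | 6 | gray | 4
After WHERE (1 rows):
parts.owner | parts.tag | parts.price | parts.name | sales.score | sales.kind | sales.price
carol | A | 9 | bob | 10 | gray | 9
After SELECT (1 rows):
parts.price | sales.score
9 | 10
After ORDER BY (1 rows):
parts.price | sales.score
9 | 10

== RESULT ==
parts.price | sales.score
9 | 10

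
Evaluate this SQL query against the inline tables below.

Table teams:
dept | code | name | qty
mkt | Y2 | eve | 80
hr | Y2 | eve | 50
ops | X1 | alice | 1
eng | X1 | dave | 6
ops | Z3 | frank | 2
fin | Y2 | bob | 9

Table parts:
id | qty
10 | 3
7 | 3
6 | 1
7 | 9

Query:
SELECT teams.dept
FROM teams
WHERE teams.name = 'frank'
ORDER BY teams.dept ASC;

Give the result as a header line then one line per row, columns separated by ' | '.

After WHERE (1 rows):
teams.dept | teams.code | teams.name | teams.qty
ops | Z3 | frank | 2
After SELECT (1 rows):
teams.dept
ops
After ORDER BY (1 rows):
teams.dept
ops

== RESULT ==
teams.dept
ops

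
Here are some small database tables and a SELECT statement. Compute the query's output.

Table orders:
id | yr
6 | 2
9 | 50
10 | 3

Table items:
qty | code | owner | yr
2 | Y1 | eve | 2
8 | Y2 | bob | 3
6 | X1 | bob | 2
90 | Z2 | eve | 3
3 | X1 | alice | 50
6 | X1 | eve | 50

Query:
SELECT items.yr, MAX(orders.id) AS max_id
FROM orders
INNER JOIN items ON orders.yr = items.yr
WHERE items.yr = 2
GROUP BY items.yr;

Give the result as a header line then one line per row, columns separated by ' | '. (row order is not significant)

== RESULT ==
items.yr | max_id
2 | 6

Derivation:
After JOIN items (6 rows):
orders.id | orders.yr | items.qty | items.code | items.owner | items.yr
6 | 2 | 2 | Y1 | eve | 2
6 | 2 | 6 | X1 | bob | 2
9 | 50 | 3 | X1 | alice | 50
9 | 50 | 6 | X1 | eve | 50
10 | 3 | 8 | Y2 | bob | 3
10 | 3 | 90 | Z2 | eve | 3
After WHERE (2 rows):
orders.id | orders.yr | items.qty | items.code | items.owner | items.yr
6 | 2 | 2 | Y1 | eve | 2
6 | 2 | 6 | X1 | bob | 2
After GROUP BY (1 rows):
items.yr | max_id
2 | 6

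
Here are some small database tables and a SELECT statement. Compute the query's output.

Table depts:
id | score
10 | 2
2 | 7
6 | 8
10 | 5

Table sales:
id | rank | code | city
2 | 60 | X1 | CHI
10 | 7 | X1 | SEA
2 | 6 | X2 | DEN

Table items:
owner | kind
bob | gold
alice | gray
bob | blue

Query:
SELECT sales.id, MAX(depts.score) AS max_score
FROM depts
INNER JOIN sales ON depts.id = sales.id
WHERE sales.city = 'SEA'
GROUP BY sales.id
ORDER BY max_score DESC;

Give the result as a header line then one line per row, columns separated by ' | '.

After JOIN sales (4 rows):
depts.id | depts.score | sales.id | sales.rank | sales.code | sales.city
10 | 2 | 10 | 7 | X1 | SEA
2 | 7 | 2 | 60 | X1 | CHI
2 | 7 | 2 | 6 | X2 | DEN
10 | 5 | 10 | 7 | X1 | SEA
After WHERE (2 rows):
depts.id | depts.score | sales.id | sales.rank | sales.code | sales.city
10 | 2 | 10 | 7 | X1 | SEA
10 | 5 | 10 | 7 | X1 | SEA
After GROUP BY (1 rows):
sales.id | max_score
10 | 5
After ORDER BY (1 rows):
sales.id | max_score
10 | 5

== RESULT ==
sales.id | max_score
10 | 5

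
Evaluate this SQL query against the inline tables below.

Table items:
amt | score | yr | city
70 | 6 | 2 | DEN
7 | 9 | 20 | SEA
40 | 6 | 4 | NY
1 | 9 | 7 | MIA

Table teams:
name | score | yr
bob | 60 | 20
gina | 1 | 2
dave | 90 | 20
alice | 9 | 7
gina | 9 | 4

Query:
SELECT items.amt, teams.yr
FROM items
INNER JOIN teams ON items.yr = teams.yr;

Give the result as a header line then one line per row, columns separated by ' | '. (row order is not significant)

After JOIN teams (5 rows):
items.amt | items.score | items.yr | items.city | teams.name | teams.score | teams.yr
70 | 6 | 2 | DEN | gina | 1 | 2
7 | 9 | 20 | SEA | bob | 60 | 20
7 | 9 | 20 | SEA | dave | 90 | 20
40 | 6 | 4 | NY | gina | 9 | 4
1 | 9 | 7 | MIA | alice | 9 | 7
After SELECT (5 rows):
items.amt | teams.yr
70 | 2
7 | 20
7 | 20
40 | 4
1 | 7

== RESULT ==
items.amt | teams.yr
70 | 2
7 | 20
7 | 20
40 | 4
1 | 7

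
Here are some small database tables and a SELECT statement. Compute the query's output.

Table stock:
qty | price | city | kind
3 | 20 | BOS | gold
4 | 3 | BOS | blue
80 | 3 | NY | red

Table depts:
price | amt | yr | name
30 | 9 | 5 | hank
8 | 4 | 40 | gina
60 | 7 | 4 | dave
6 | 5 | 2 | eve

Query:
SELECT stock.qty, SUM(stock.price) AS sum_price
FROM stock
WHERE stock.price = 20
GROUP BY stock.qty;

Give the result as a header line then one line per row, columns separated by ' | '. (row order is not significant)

After WHERE (1 rows):
stock.qty | stock.price | stock.city | stock.kind
3 | 20 | BOS | gold
After GROUP BY (1 rows):
stock.qty | sum_price
3 | 20

== RESULT ==
stock.qty | sum_price
3 | 20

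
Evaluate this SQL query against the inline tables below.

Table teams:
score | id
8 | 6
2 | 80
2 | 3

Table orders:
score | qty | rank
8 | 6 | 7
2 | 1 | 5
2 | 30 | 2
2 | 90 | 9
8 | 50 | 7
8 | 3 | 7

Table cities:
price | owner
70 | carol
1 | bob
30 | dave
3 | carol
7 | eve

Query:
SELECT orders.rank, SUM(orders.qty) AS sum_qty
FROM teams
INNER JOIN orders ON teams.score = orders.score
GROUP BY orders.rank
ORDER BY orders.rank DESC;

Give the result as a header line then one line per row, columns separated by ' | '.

After JOIN orders (9 rows):
teams.score | teams.id | orders.score | orders.qty | orders.rank
8 | 6 | 8 | 6 | 7
8 | 6 | 8 | 50 | 7
8 | 6 | 8 | 3 | 7
2 | 80 | 2 | 1 | 5
2 | 80 | 2 | 30 | 2
2 | 80 | 2 | 90 | 9
2 | 3 | 2 | 1 | 5
2 | 3 | 2 | 30 | 2
2 | 3 | 2 | 90 | 9
After GROUP BY (4 rows):
orders.rank | sum_qty
7 | 59
5 | 2
2 | 60
9 | 180
After ORDER BY (4 rows):
orders.rank | sum_qty
9 | 180
7 | 59
5 | 2
2 | 60

== RESULT ==
orders.rank | sum_qty
9 | 180
7 | 59
5 | 2
2 | 60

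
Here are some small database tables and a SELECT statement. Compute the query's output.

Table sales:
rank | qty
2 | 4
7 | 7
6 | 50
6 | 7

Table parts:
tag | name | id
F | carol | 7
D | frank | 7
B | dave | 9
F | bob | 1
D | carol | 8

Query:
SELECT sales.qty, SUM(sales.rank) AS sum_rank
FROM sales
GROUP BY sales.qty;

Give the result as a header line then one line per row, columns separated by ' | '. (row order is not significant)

After GROUP BY (3 rows):
sales.qty | sum_rank
4 | 2
7 | 13
50 | 6

== RESULT ==
sales.qty | sum_rank
4 | 2
7 | 13
50 | 6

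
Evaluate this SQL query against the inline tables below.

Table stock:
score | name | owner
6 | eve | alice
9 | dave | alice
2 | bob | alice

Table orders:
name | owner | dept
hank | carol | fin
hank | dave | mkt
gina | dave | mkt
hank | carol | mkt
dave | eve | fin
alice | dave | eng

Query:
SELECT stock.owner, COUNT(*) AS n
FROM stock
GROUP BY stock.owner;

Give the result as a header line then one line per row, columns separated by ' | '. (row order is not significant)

== RESULT ==
stock.owner | n
alice | 3

Derivation:
After GROUP BY (1 rows):
stock.owner | n
alice | 3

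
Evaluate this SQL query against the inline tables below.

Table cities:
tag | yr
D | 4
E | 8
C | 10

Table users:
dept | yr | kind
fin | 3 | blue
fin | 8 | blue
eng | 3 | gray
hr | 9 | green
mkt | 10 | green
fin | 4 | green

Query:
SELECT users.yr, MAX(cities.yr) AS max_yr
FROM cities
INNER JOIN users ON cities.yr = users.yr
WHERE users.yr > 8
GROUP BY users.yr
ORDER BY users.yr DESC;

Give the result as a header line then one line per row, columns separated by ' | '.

== RESULT ==
users.yr | max_yr
10 | 10

Derivation:
After JOIN users (3 rows):
cities.tag | cities.yr | users.dept | users.yr | users.kind
D | 4 | fin | 4 | green
E | 8 | fin | 8 | blue
C | 10 | mkt | 10 | green
After WHERE (1 rows):
cities.tag | cities.yr | users.dept | users.yr | users.kind
C | 10 | mkt | 10 | green
After GROUP BY (1 rows):
users.yr | max_yr
10 | 10
After ORDER BY (1 rows):
users.yr | max_yr
10 | 10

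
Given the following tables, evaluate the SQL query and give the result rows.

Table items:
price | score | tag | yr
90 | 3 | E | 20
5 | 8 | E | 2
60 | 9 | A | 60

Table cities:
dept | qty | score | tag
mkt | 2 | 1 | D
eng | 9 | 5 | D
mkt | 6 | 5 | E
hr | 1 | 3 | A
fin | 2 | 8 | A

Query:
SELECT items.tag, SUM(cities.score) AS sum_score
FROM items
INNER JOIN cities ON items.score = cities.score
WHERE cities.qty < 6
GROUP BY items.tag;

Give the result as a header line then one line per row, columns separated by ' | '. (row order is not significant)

== RESULT ==
items.tag | sum_score
E | 11

Derivation:
After JOIN cities (2 rows):
items.price | items.score | items.tag | items.yr | cities.dept | cities.qty | cities.score | cities.tag
90 | 3 | E | 20 | hr | 1 | 3 | A
5 | 8 | E | 2 | fin | 2 | 8 | A
After WHERE (2 rows):
items.price | items.score | items.tag | items.yr | cities.dept | cities.qty | cities.score | cities.tag
90 | 3 | E | 20 | hr | 1 | 3 | A
5 | 8 | E | 2 | fin | 2 | 8 | A
After GROUP BY (1 rows):
items.tag | sum_score
E | 11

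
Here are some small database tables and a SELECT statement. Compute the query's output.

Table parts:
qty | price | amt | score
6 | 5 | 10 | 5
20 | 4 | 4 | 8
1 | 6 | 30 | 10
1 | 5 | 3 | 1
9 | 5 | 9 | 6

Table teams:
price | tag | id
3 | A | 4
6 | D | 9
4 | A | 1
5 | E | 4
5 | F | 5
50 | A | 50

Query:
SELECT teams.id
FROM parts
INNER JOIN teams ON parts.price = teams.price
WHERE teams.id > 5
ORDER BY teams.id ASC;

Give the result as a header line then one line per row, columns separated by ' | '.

== RESULT ==
teams.id
9

Derivation:
After JOIN teams (8 rows):
parts.qty | parts.price | parts.amt | parts.score | teams.price | teams.tag | teams.id
6 | 5 | 10 | 5 | 5 | E | 4
6 | 5 | 10 | 5 | 5 | F | 5
20 | 4 | 4 | 8 | 4 | A | 1
1 | 6 | 30 | 10 | 6 | D | 9
1 | 5 | 3 | 1 | 5 | E | 4
1 | 5 | 3 | 1 | 5 | F | 5
9 | 5 | 9 | 6 | 5 | E | 4
9 | 5 | 9 | 6 | 5 | F | 5
After WHERE (1 rows):
parts.qty | parts.price | parts.amt | parts.score | teams.price | teams.tag | teams.id
1 | 6 | 30 | 10 | 6 | D | 9
After SELECT (1 rows):
teams.id
9
After ORDER BY (1 rows):
teams.id
9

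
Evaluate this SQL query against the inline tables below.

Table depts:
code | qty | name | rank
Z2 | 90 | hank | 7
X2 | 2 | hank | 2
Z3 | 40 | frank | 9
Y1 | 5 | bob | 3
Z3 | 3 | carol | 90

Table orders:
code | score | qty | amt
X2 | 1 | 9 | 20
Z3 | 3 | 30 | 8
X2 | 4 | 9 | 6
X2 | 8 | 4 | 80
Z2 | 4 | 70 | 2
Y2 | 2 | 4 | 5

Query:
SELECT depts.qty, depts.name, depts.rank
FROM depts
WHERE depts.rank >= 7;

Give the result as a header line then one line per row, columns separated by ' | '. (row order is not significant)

After WHERE (3 rows):
depts.code | depts.qty | depts.name | depts.rank
Z2 | 90 | hank | 7
Z3 | 40 | frank | 9
Z3 | 3 | carol | 90
After SELECT (3 rows):
depts.qty | depts.name | depts.rank
90 | hank | 7
40 | frank | 9
3 | carol | 90

== RESULT ==
depts.qty | depts.name | depts.rank
90 | hank | 7
40 | frank | 9
3 | carol | 90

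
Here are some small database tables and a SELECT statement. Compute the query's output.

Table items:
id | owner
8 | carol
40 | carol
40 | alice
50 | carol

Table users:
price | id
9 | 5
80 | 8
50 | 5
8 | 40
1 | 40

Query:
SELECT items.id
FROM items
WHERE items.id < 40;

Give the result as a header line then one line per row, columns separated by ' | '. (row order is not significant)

== RESULT ==
items.id
8

Derivation:
After WHERE (1 rows):
items.id | items.owner
8 | carol
After SELECT (1 rows):
items.id
8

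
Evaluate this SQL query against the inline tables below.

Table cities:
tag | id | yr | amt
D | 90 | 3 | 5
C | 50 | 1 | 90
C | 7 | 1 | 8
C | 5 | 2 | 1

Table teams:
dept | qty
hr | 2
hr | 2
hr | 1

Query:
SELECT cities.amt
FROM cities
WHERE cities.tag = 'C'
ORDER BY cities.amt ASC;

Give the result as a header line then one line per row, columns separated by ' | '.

After WHERE (3 rows):
cities.tag | cities.id | cities.yr | cities.amt
C | 50 | 1 | 90
C | 7 | 1 | 8
C | 5 | 2 | 1
After SELECT (3 rows):
cities.amt
90
8
1
After ORDER BY (3 rows):
cities.amt
1
8
90

== RESULT ==
cities.amt
1
8
90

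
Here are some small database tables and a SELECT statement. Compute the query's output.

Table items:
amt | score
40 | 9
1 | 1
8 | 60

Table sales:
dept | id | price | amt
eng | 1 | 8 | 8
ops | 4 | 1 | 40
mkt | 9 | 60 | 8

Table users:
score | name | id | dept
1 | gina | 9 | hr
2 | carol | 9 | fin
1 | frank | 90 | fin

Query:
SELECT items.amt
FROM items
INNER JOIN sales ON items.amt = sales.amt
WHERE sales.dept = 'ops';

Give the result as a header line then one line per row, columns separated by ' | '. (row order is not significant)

== RESULT ==
items.amt
40

Derivation:
After JOIN sales (3 rows):
items.amt | items.score | sales.dept | sales.id | sales.price | sales.amt
40 | 9 | ops | 4 | 1 | 40
8 | 60 | eng | 1 | 8 | 8
8 | 60 | mkt | 9 | 60 | 8
After WHERE (1 rows):
items.amt | items.score | sales.dept | sales.id | sales.price | sales.amt
40 | 9 | ops | 4 | 1 | 40
After SELECT (1 rows):
items.amt
40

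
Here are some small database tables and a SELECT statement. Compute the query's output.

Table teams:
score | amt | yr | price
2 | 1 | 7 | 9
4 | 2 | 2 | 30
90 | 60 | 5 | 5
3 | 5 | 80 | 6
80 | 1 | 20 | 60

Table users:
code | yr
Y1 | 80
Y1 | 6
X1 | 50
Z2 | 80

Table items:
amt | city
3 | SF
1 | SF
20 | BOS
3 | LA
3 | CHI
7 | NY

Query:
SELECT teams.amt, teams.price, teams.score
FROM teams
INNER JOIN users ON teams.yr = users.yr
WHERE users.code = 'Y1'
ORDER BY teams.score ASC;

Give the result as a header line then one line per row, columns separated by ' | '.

After JOIN users (2 rows):
teams.score | teams.amt | teams.yr | teams.price | users.code | users.yr
3 | 5 | 80 | 6 | Y1 | 80
3 | 5 | 80 | 6 | Z2 | 80
After WHERE (1 rows):
teams.score | teams.amt | teams.yr | teams.price | users.code | users.yr
3 | 5 | 80 | 6 | Y1 | 80
After SELECT (1 rows):
teams.amt | teams.price | teams.score
5 | 6 | 3
After ORDER BY (1 rows):
teams.amt | teams.price | teams.score
5 | 6 | 3

== RESULT ==
teams.amt | teams.price | teams.score
5 | 6 | 3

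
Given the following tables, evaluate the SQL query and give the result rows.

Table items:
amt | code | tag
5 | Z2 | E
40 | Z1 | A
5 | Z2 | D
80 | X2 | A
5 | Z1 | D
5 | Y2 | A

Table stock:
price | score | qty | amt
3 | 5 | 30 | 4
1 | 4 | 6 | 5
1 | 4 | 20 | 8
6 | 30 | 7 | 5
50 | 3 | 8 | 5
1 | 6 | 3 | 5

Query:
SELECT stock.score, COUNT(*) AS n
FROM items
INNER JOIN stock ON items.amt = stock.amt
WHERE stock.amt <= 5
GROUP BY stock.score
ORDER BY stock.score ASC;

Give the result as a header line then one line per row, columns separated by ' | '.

== RESULT ==
stock.score | n
3 | 4
4 | 4
6 | 4
30 | 4

Derivation:
After JOIN stock (16 rows):
items.amt | items.code | items.tag | stock.price | stock.score | stock.qty | stock.amt
5 | Z2 | E | 1 | 4 | 6 | 5
5 | Z2 | E | 6 | 30 | 7 | 5
5 | Z2 | E | 50 | 3 | 8 | 5
5 | Z2 | E | 1 | 6 | 3 | 5
5 | Z2 | D | 1 | 4 | 6 | 5
5 | Z2 | D | 6 | 30 | 7 | 5
5 | Z2 | D | 50 | 3 | 8 | 5
5 | Z2 | D | 1 | 6 | 3 | 5
5 | Z1 | D | 1 | 4 | 6 | 5
5 | Z1 | D | 6 | 30 | 7 | 5
5 | Z1 | D | 50 | 3 | 8 | 5
5 | Z1 | D | 1 | 6 | 3 | 5
5 | Y2 | A | 1 | 4 | 6 | 5
5 | Y2 | A | 6 | 30 | 7 | 5
5 | Y2 | A | 50 | 3 | 8 | 5
5 | Y2 | A | 1 | 6 | 3 | 5
After WHERE (16 rows):
items.amt | items.code | items.tag | stock.price | stock.score | stock.qty | stock.amt
5 | Z2 | E | 1 | 4 | 6 | 5
5 | Z2 | E | 6 | 30 | 7 | 5
5 | Z2 | E | 50 | 3 | 8 | 5
5 | Z2 | E | 1 | 6 | 3 | 5
5 | Z2 | D | 1 | 4 | 6 | 5
5 | Z2 | D | 6 | 30 | 7 | 5
5 | Z2 | D | 50 | 3 | 8 | 5
5 | Z2 | D | 1 | 6 | 3 | 5
5 | Z1 | D | 1 | 4 | 6 | 5
5 | Z1 | D | 6 | 30 | 7 | 5
5 | Z1 | D | 50 | 3 | 8 | 5
5 | Z1 | D | 1 | 6 | 3 | 5
5 | Y2 | A | 1 | 4 | 6 | 5
5 | Y2 | A | 6 | 30 | 7 | 5
5 | Y2 | A | 50 | 3 | 8 | 5
5 | Y2 | A | 1 | 6 | 3 | 5
After GROUP BY (4 rows):
stock.score | n
4 | 4
30 | 4
3 | 4
6 | 4
After ORDER BY (4 rows):
stock.score | n
3 | 4
4 | 4
6 | 4
30 | 4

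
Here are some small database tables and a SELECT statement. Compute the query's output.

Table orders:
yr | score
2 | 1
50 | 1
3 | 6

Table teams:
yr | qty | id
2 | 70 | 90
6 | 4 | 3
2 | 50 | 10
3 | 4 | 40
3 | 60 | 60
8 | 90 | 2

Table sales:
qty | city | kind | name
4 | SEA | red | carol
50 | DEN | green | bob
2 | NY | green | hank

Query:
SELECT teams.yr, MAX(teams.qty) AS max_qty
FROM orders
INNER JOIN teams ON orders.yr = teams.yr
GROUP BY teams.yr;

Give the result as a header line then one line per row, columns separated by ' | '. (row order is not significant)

After JOIN teams (4 rows):
orders.yr | orders.score | teams.yr | teams.qty | teams.id
2 | 1 | 2 | 70 | 90
2 | 1 | 2 | 50 | 10
3 | 6 | 3 | 4 | 40
3 | 6 | 3 | 60 | 60
After GROUP BY (2 rows):
teams.yr | max_qty
2 | 70
3 | 60

== RESULT ==
teams.yr | max_qty
2 | 70
3 | 60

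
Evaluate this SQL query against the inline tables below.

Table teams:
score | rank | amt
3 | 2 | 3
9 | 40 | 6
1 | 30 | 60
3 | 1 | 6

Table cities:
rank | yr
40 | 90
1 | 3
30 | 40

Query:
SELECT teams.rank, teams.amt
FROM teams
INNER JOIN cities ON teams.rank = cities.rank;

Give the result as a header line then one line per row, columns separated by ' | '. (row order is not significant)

== RESULT ==
teams.rank | teams.amt
40 | 6
30 | 60
1 | 6

Derivation:
After JOIN cities (3 rows):
teams.score | teams.rank | teams.amt | cities.rank | cities.yr
9 | 40 | 6 | 40 | 90
1 | 30 | 60 | 30 | 40
3 | 1 | 6 | 1 | 3
After SELECT (3 rows):
teams.rank | teams.amt
40 | 6
30 | 60
1 | 6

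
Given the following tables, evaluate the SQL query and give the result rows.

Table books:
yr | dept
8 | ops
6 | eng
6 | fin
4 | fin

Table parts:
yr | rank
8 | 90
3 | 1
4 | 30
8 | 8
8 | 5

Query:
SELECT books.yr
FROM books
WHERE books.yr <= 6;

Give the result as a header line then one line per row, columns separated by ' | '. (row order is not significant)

After WHERE (3 rows):
books.yr | books.dept
6 | eng
6 | fin
4 | fin
After SELECT (3 rows):
books.yr
6
6
4

== RESULT ==
books.yr
6
6
4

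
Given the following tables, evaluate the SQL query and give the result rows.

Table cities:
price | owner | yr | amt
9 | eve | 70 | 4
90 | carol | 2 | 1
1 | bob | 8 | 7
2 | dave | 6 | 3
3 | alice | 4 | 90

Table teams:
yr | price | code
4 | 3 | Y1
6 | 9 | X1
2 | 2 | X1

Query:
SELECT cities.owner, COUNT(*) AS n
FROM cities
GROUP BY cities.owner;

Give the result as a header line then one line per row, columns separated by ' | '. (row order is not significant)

After GROUP BY (5 rows):
cities.owner | n
eve | 1
carol | 1
bob | 1
dave | 1
alice | 1

== RESULT ==
cities.owner | n
eve | 1
carol | 1
bob | 1
dave | 1
alice | 1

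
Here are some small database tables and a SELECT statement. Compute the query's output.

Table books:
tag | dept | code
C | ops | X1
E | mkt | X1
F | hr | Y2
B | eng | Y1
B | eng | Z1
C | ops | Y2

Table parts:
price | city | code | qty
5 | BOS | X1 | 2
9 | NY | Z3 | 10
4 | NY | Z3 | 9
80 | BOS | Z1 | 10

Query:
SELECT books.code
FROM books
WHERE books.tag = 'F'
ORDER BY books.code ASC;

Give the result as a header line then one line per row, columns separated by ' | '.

== RESULT ==
books.code
Y2

Derivation:
After WHERE (1 rows):
books.tag | books.dept | books.code
F | hr | Y2
After SELECT (1 rows):
books.code
Y2
After ORDER BY (1 rows):
books.code
Y2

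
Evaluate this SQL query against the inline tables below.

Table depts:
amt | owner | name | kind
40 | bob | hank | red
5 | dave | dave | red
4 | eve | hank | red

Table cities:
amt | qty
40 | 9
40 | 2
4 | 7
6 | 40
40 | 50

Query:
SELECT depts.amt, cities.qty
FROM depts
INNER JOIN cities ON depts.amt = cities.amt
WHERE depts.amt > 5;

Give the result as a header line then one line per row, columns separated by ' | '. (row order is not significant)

After JOIN cities (4 rows):
depts.amt | depts.owner | depts.name | depts.kind | cities.amt | cities.qty
40 | bob | hank | red | 40 | 9
40 | bob | hank | red | 40 | 2
40 | bob | hank | red | 40 | 50
4 | eve | hank | red | 4 | 7
After WHERE (3 rows):
depts.amt | depts.owner | depts.name | depts.kind | cities.amt | cities.qty
40 | bob | hank | red | 40 | 9
40 | bob | hank | red | 40 | 2
40 | bob | hank | red | 40 | 50
After SELECT (3 rows):
depts.amt | cities.qty
40 | 9
40 | 2
40 | 50

== RESULT ==
depts.amt | cities.qty
40 | 9
40 | 2
40 | 50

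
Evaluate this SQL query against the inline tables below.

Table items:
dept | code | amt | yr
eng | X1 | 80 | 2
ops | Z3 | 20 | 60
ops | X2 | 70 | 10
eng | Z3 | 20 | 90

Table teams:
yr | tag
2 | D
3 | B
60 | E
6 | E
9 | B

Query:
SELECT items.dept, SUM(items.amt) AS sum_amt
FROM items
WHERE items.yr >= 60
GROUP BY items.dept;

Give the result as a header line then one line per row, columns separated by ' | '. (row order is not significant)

== RESULT ==
items.dept | sum_amt
ops | 20
eng | 20

Derivation:
After WHERE (2 rows):
items.dept | items.code | items.amt | items.yr
ops | Z3 | 20 | 60
eng | Z3 | 20 | 90
After GROUP BY (2 rows):
items.dept | sum_amt
ops | 20
eng | 20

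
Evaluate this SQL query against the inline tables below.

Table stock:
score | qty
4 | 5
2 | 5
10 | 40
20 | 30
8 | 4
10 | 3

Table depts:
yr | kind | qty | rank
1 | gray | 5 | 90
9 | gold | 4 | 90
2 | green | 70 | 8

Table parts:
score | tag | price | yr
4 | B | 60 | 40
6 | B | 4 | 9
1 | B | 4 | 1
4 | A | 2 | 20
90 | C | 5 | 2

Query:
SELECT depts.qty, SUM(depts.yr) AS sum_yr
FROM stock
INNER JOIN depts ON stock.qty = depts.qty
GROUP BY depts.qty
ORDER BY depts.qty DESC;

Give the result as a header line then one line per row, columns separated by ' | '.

After JOIN depts (3 rows):
stock.score | stock.qty | depts.yr | depts.kind | depts.qty | depts.rank
4 | 5 | 1 | gray | 5 | 90
2 | 5 | 1 | gray | 5 | 90
8 | 4 | 9 | gold | 4 | 90
After GROUP BY (2 rows):
depts.qty | sum_yr
5 | 2
4 | 9
After ORDER BY (2 rows):
depts.qty | sum_yr
5 | 2
4 | 9

== RESULT ==
depts.qty | sum_yr
5 | 2
4 | 9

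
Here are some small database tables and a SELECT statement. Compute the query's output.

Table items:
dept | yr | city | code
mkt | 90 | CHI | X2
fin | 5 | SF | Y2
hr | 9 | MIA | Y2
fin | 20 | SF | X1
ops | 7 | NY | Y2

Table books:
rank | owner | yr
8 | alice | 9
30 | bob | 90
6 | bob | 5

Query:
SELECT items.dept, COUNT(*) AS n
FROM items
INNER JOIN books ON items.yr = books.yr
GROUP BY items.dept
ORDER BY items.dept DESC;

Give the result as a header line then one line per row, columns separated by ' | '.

After JOIN books (3 rows):
items.dept | items.yr | items.city | items.code | books.rank | books.owner | books.yr
mkt | 90 | CHI | X2 | 30 | bob | 90
fin | 5 | SF | Y2 | 6 | bob | 5
hr | 9 | MIA | Y2 | 8 | alice | 9
After GROUP BY (3 rows):
items.dept | n
mkt | 1
fin | 1
hr | 1
After ORDER BY (3 rows):
items.dept | n
mkt | 1
hr | 1
fin | 1

== RESULT ==
items.dept | n
mkt | 1
hr | 1
fin | 1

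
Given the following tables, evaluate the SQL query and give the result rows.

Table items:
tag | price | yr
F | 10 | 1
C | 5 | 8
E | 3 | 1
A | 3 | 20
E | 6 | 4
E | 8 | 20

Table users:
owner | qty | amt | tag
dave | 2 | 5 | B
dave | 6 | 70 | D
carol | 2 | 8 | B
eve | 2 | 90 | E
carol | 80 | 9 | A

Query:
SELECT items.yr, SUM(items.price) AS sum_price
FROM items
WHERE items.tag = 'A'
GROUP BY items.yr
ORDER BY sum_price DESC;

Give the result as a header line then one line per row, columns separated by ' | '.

== RESULT ==
items.yr | sum_price
20 | 3

Derivation:
After WHERE (1 rows):
items.tag | items.price | items.yr
A | 3 | 20
After GROUP BY (1 rows):
items.yr | sum_price
20 | 3
After ORDER BY (1 rows):
items.yr | sum_price
20 | 3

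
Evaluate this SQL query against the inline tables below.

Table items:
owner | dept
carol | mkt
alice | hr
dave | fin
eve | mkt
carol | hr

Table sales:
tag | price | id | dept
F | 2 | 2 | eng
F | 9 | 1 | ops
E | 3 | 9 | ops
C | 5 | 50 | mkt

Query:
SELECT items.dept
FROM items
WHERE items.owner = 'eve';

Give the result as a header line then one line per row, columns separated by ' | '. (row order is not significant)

== RESULT ==
items.dept
mkt

Derivation:
After WHERE (1 rows):
items.owner | items.dept
eve | mkt
After SELECT (1 rows):
items.dept
mkt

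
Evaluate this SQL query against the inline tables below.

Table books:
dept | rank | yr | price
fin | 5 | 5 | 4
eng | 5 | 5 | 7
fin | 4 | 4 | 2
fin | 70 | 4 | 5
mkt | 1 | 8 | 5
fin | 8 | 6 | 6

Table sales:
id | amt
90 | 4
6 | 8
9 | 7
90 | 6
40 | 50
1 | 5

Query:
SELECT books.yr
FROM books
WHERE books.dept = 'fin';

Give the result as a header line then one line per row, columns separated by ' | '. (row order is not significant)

== RESULT ==
books.yr
5
4
4
6

Derivation:
After WHERE (4 rows):
books.dept | books.rank | books.yr | books.price
fin | 5 | 5 | 4
fin | 4 | 4 | 2
fin | 70 | 4 | 5
fin | 8 | 6 | 6
After SELECT (4 rows):
books.yr
5
4
4
6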